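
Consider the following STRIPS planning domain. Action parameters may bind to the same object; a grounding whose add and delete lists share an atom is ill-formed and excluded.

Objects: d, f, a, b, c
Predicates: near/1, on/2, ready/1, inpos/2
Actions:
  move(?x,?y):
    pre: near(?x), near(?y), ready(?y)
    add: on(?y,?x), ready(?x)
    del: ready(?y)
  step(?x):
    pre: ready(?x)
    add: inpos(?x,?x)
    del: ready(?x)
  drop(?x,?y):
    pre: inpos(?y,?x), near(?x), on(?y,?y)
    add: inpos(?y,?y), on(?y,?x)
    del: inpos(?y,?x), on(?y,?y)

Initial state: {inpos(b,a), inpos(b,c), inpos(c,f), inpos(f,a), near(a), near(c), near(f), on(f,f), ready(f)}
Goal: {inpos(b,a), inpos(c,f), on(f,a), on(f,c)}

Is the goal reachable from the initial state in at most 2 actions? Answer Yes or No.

1. move(c,f)  →  {inpos(b,a), inpos(b,c), inpos(c,f), inpos(f,a), near(a), near(c), near(f), on(f,c), on(f,f), ready(c)}
2. drop(a,f)  →  {inpos(b,a), inpos(b,c), inpos(c,f), inpos(f,f), near(a), near(c), near(f), on(f,a), on(f,c), ready(c)}
optimal plan length = 2; 2 ≤ 2

Yes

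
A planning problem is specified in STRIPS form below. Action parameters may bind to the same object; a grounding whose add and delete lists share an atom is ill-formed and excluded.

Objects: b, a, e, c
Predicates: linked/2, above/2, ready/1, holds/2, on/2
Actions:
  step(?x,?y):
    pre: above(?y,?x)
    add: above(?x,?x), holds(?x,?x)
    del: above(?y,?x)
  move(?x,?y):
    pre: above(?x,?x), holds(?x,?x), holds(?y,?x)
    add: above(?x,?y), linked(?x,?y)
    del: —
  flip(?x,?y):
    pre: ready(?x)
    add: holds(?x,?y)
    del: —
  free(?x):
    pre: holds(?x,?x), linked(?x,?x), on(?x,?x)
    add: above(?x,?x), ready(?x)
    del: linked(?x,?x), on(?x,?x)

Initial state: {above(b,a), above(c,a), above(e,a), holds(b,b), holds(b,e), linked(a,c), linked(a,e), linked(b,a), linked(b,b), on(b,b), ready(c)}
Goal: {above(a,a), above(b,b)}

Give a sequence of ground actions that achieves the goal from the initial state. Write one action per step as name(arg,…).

1. step(a,b)  →  {above(a,a), above(c,a), above(e,a), holds(a,a), holds(b,b), holds(b,e), linked(a,c), linked(a,e), linked(b,a), linked(b,b), on(b,b), ready(c)}
2. free(b)  →  {above(a,a), above(b,b), above(c,a), above(e,a), holds(a,a), holds(b,b), holds(b,e), linked(a,c), linked(a,e), linked(b,a), ready(b), ready(c)}

step(a,b); free(b)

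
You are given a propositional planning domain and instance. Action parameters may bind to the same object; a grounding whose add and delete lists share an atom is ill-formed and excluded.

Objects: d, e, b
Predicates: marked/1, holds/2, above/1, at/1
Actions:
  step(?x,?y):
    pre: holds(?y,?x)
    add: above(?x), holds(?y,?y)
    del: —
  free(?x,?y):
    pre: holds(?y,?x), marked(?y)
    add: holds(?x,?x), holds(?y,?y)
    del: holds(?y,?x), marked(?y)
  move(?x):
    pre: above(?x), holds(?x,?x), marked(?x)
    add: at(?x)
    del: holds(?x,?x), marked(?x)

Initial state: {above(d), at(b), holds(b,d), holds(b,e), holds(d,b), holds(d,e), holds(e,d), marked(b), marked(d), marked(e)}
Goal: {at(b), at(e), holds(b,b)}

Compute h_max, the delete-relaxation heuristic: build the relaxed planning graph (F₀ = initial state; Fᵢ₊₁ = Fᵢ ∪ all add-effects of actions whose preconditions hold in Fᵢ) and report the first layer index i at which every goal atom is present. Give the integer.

F0 = init (10 atoms)
F1 = F0 ∪ {above(b), above(e), holds(b,b), holds(d,d), holds(e,e)}  (15 atoms)
F2 = F1 ∪ {at(d), at(e)}  (17 atoms)
goal ⊆ F2  ⇒  h_max = 2

2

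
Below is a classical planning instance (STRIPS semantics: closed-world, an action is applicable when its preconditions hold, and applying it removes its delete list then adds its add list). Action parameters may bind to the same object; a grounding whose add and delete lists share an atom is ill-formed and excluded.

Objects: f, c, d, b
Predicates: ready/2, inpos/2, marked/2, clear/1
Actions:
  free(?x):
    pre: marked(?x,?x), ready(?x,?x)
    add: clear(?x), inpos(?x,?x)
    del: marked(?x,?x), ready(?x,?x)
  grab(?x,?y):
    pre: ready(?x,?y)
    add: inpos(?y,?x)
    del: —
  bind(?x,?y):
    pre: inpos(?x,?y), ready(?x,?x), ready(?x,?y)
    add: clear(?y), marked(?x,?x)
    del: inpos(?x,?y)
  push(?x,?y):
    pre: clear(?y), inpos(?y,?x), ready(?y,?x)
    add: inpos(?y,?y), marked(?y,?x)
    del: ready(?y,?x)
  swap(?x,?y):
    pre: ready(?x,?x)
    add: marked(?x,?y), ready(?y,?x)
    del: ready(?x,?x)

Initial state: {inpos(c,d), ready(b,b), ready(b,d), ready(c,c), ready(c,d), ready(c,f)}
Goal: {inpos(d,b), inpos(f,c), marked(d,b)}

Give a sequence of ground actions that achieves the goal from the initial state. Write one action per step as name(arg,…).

grab(c,f); grab(b,d); bind(c,d); swap(b,d); push(b,d)

1. grab(c,f)  →  {inpos(c,d), inpos(f,c), ready(b,b), ready(b,d), ready(c,c), ready(c,d), ready(c,f)}
2. grab(b,d)  →  {inpos(c,d), inpos(d,b), inpos(f,c), ready(b,b), ready(b,d), ready(c,c), ready(c,d), ready(c,f)}
3. bind(c,d)  →  {clear(d), inpos(d,b), inpos(f,c), marked(c,c), ready(b,b), ready(b,d), ready(c,c), ready(c,d), ready(c,f)}
4. swap(b,d)  →  {clear(d), inpos(d,b), inpos(f,c), marked(b,d), marked(c,c), ready(b,d), ready(c,c), ready(c,d), ready(c,f), ready(d,b)}
5. push(b,d)  →  {clear(d), inpos(d,b), inpos(d,d), inpos(f,c), marked(b,d), marked(c,c), marked(d,b), ready(b,d), ready(c,c), ready(c,d), ready(c,f)}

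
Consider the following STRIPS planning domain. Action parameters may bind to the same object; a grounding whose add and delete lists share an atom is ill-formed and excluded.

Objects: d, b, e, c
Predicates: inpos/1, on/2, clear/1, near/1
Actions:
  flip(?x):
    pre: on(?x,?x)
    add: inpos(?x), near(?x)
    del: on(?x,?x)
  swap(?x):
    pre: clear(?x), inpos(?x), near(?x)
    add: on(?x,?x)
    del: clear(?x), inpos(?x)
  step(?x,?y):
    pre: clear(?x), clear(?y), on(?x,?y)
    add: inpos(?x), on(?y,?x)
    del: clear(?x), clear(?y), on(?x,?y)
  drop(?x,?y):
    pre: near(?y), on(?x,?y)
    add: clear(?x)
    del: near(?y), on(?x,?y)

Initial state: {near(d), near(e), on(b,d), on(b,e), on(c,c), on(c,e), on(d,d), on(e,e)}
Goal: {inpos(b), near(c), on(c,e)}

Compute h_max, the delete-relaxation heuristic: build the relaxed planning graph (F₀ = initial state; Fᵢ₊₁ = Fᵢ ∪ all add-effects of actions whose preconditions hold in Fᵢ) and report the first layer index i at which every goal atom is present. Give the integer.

F0 = init (8 atoms)
F1 = F0 ∪ {clear(b), clear(c), clear(d), clear(e), inpos(c), inpos(d), inpos(e), near(c)}  (16 atoms)
F2 = F1 ∪ {inpos(b), on(d,b), on(e,b), on(e,c)}  (20 atoms)
goal ⊆ F2  ⇒  h_max = 2

2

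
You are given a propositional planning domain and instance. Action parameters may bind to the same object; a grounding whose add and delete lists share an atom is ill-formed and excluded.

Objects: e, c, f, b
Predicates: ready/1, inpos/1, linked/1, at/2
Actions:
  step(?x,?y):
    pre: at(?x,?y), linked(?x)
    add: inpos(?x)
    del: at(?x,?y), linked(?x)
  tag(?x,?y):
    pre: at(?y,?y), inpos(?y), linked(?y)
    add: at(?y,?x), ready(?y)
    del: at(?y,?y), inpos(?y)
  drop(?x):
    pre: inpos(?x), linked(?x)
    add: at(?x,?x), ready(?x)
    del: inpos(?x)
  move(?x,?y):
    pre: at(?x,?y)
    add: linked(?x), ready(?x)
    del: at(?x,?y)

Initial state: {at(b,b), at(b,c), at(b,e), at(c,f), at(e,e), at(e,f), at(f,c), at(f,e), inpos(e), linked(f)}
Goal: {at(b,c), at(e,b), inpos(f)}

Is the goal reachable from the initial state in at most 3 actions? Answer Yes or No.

Yes

1. step(f,e)  →  {at(b,b), at(b,c), at(b,e), at(c,f), at(e,e), at(e,f), at(f,c), inpos(e), inpos(f)}
2. move(e,f)  →  {at(b,b), at(b,c), at(b,e), at(c,f), at(e,e), at(f,c), inpos(e), inpos(f), linked(e), ready(e)}
3. tag(b,e)  →  {at(b,b), at(b,c), at(b,e), at(c,f), at(e,b), at(f,c), inpos(f), linked(e), ready(e)}
optimal plan length = 3; 3 ≤ 3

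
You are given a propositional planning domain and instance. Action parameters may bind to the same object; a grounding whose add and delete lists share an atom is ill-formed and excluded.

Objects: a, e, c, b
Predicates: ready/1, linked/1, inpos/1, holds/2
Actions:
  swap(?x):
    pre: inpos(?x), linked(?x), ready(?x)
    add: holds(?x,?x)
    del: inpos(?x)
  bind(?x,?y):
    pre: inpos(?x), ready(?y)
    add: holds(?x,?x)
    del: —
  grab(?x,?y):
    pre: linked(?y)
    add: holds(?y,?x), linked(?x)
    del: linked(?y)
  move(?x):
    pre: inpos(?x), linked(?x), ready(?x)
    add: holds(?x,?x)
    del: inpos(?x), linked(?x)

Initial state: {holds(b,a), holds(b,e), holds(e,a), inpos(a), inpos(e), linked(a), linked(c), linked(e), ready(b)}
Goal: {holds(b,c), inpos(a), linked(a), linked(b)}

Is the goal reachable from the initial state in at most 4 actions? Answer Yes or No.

1. grab(b,e)  →  {holds(b,a), holds(b,e), holds(e,a), holds(e,b), inpos(a), inpos(e), linked(a), linked(b), linked(c), ready(b)}
2. grab(c,b)  →  {holds(b,a), holds(b,c), holds(b,e), holds(e,a), holds(e,b), inpos(a), inpos(e), linked(a), linked(c), ready(b)}
3. grab(b,c)  →  {holds(b,a), holds(b,c), holds(b,e), holds(c,b), holds(e,a), holds(e,b), inpos(a), inpos(e), linked(a), linked(b), ready(b)}
optimal plan length = 3; 3 ≤ 4

Yes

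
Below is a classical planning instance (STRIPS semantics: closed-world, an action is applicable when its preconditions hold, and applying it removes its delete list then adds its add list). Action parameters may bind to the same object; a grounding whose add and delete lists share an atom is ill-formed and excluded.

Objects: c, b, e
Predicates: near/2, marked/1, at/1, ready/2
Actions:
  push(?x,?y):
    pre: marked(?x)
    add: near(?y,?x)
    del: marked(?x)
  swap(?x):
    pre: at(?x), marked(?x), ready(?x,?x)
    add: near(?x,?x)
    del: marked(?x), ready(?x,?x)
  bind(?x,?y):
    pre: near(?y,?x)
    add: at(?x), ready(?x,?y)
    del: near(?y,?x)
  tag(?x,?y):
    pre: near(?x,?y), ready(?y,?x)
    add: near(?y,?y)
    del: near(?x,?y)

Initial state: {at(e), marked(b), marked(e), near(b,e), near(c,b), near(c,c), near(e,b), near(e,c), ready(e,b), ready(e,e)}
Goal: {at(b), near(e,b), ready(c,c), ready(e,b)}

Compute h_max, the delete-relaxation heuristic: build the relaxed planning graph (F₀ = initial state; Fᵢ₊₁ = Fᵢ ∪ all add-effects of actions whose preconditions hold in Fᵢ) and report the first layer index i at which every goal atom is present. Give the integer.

1

F0 = init (10 atoms)
F1 = F0 ∪ {at(b), at(c), near(b,b), near(c,e), near(e,e), ready(b,c), ready(b,e), ready(c,c), ready(c,e)}  (19 atoms)
goal ⊆ F1  ⇒  h_max = 1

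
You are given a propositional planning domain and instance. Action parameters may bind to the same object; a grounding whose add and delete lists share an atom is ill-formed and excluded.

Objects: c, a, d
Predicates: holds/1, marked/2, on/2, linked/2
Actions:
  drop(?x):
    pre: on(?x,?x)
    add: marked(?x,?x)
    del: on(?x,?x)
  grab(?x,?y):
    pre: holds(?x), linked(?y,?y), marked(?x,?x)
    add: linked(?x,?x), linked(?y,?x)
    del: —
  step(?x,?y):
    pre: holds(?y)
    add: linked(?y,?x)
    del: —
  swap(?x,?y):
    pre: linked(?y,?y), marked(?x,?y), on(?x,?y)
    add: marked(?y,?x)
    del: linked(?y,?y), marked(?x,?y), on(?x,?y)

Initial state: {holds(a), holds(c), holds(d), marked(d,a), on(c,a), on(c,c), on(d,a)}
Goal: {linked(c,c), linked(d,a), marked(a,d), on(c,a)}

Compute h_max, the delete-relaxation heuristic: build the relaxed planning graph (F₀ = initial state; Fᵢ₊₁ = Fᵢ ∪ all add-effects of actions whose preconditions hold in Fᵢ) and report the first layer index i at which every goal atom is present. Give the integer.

F0 = init (7 atoms)
F1 = F0 ∪ {linked(a,a), linked(a,c), linked(a,d), linked(c,a), linked(c,c), linked(c,d), linked(d,a), linked(d,c), linked(d,d), marked(c,c)}  (17 atoms)
F2 = F1 ∪ {marked(a,d)}  (18 atoms)
goal ⊆ F2  ⇒  h_max = 2

2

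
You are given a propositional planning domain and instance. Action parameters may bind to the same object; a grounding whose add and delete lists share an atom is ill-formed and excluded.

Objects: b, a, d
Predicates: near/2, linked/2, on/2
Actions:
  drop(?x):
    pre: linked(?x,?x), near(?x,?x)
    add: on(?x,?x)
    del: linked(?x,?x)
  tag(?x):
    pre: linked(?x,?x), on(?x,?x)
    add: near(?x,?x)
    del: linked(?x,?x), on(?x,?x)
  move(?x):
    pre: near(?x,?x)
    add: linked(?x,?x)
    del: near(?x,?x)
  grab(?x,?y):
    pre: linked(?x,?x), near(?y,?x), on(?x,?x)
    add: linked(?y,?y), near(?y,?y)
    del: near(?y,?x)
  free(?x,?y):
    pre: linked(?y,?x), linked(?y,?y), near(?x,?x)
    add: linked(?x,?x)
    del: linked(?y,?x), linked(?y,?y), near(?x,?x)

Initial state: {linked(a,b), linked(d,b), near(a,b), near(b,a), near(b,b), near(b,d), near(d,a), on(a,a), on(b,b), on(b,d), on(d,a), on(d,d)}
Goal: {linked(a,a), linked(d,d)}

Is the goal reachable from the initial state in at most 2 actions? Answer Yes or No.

1. move(b)  →  {linked(a,b), linked(b,b), linked(d,b), near(a,b), near(b,a), near(b,d), near(d,a), on(a,a), on(b,b), on(b,d), on(d,a), on(d,d)}
2. grab(b,a)  →  {linked(a,a), linked(a,b), linked(b,b), linked(d,b), near(a,a), near(b,a), near(b,d), near(d,a), on(a,a), on(b,b), on(b,d), on(d,a), on(d,d)}
3. grab(a,d)  →  {linked(a,a), linked(a,b), linked(b,b), linked(d,b), linked(d,d), near(a,a), near(b,a), near(b,d), near(d,d), on(a,a), on(b,b), on(b,d), on(d,a), on(d,d)}
optimal plan length = 3; 3 > 2

No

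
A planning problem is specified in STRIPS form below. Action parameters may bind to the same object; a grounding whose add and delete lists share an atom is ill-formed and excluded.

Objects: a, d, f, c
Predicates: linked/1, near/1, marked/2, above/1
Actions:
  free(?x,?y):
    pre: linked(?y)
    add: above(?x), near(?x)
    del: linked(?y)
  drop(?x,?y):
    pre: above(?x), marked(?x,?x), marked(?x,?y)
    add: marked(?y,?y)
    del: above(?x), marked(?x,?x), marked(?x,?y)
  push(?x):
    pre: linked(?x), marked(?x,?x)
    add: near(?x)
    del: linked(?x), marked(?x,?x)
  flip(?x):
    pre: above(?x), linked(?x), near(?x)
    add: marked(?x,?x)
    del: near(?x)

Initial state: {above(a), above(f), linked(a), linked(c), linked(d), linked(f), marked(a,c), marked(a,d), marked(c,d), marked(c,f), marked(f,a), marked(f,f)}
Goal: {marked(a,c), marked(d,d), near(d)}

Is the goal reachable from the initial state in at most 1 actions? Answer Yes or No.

1. free(d,a)  →  {above(a), above(d), above(f), linked(c), linked(d), linked(f), marked(a,c), marked(a,d), marked(c,d), marked(c,f), marked(f,a), marked(f,f), near(d)}
2. drop(f,a)  →  {above(a), above(d), linked(c), linked(d), linked(f), marked(a,a), marked(a,c), marked(a,d), marked(c,d), marked(c,f), near(d)}
3. drop(a,d)  →  {above(d), linked(c), linked(d), linked(f), marked(a,c), marked(c,d), marked(c,f), marked(d,d), near(d)}
optimal plan length = 3; 3 > 1

No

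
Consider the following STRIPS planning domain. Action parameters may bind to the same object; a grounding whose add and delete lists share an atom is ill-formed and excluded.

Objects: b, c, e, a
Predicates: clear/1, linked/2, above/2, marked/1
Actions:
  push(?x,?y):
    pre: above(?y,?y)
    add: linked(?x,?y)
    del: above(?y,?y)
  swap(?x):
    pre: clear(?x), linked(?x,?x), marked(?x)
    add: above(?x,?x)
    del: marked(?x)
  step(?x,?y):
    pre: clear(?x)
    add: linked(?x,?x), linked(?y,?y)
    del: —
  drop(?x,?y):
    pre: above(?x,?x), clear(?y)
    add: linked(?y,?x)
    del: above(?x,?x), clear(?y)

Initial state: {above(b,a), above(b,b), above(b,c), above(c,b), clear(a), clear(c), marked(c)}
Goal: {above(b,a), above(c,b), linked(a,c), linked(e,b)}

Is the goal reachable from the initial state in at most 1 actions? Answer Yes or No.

1. push(e,b)  →  {above(b,a), above(b,c), above(c,b), clear(a), clear(c), linked(e,b), marked(c)}
2. step(c,b)  →  {above(b,a), above(b,c), above(c,b), clear(a), clear(c), linked(b,b), linked(c,c), linked(e,b), marked(c)}
3. swap(c)  →  {above(b,a), above(b,c), above(c,b), above(c,c), clear(a), clear(c), linked(b,b), linked(c,c), linked(e,b)}
4. push(a,c)  →  {above(b,a), above(b,c), above(c,b), clear(a), clear(c), linked(a,c), linked(b,b), linked(c,c), linked(e,b)}
optimal plan length = 4; 4 > 1

No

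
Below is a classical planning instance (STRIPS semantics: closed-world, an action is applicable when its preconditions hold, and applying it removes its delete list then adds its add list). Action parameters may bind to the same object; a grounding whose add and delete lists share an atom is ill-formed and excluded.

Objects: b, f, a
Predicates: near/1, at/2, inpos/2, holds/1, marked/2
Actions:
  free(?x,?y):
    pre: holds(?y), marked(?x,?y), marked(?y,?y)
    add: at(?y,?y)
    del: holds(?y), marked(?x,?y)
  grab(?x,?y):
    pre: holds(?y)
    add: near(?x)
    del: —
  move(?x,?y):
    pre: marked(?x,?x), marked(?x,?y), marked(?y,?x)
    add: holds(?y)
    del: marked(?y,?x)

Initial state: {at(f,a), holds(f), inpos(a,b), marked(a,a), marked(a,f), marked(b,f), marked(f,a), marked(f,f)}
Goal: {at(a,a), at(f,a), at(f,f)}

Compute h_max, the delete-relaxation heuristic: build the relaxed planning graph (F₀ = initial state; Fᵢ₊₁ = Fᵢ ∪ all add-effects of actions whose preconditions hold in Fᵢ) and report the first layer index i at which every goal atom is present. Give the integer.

2

F0 = init (8 atoms)
F1 = F0 ∪ {at(f,f), holds(a), near(a), near(b), near(f)}  (13 atoms)
F2 = F1 ∪ {at(a,a)}  (14 atoms)
goal ⊆ F2  ⇒  h_max = 2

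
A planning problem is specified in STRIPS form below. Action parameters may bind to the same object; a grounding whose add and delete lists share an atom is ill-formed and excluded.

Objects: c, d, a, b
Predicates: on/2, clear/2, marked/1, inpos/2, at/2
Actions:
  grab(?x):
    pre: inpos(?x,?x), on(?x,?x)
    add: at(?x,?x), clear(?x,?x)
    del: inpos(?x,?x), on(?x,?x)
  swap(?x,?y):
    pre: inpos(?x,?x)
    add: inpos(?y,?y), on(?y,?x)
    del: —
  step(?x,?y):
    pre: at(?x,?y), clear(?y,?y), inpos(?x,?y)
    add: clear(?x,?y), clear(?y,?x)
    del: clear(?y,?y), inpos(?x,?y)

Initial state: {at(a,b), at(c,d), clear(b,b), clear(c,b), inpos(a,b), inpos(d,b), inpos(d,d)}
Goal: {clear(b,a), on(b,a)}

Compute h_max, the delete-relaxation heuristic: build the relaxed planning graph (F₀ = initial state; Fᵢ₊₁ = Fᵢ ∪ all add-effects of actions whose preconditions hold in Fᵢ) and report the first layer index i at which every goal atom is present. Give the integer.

F0 = init (7 atoms)
F1 = F0 ∪ {clear(a,b), clear(b,a), inpos(a,a), inpos(b,b), inpos(c,c), on(a,d), on(b,d), on(c,d), on(d,d)}  (16 atoms)
F2 = F1 ∪ {at(d,d), clear(d,d), on(a,a), on(a,b), on(a,c), on(b,a), on(b,b), on(b,c), on(c,a), on(c,b), on(c,c), on(d,a), on(d,b), on(d,c)}  (30 atoms)
goal ⊆ F2  ⇒  h_max = 2

2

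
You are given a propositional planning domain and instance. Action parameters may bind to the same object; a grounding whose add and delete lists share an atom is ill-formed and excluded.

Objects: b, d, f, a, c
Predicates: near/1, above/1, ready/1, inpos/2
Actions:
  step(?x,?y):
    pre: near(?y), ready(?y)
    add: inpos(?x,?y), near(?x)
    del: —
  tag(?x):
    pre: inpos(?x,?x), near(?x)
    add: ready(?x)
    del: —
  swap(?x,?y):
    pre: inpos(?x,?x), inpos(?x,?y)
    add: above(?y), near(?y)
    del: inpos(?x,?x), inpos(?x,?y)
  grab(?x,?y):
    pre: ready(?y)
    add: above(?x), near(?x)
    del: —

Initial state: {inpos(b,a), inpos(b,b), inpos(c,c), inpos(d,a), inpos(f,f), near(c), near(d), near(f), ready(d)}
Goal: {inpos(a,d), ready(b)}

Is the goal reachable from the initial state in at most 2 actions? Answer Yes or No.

No

1. step(b,d)  →  {inpos(b,a), inpos(b,b), inpos(b,d), inpos(c,c), inpos(d,a), inpos(f,f), near(b), near(c), near(d), near(f), ready(d)}
2. step(a,d)  →  {inpos(a,d), inpos(b,a), inpos(b,b), inpos(b,d), inpos(c,c), inpos(d,a), inpos(f,f), near(a), near(b), near(c), near(d), near(f), ready(d)}
3. tag(b)  →  {inpos(a,d), inpos(b,a), inpos(b,b), inpos(b,d), inpos(c,c), inpos(d,a), inpos(f,f), near(a), near(b), near(c), near(d), near(f), ready(b), ready(d)}
optimal plan length = 3; 3 > 2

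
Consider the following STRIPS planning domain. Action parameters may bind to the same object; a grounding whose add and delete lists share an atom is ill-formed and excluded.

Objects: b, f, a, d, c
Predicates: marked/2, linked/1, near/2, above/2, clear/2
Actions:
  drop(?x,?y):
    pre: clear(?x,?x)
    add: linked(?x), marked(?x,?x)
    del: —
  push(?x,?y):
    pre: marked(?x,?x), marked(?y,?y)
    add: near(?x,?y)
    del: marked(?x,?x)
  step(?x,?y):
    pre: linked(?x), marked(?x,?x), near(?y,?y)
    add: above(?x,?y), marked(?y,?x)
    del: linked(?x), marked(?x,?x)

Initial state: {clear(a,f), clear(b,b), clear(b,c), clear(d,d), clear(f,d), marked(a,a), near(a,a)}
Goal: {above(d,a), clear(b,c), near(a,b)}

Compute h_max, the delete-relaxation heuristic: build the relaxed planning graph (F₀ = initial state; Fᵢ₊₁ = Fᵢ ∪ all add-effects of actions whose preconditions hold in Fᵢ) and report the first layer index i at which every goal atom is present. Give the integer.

2

F0 = init (7 atoms)
F1 = F0 ∪ {linked(b), linked(d), marked(b,b), marked(d,d)}  (11 atoms)
F2 = F1 ∪ {above(b,a), above(d,a), marked(a,b), marked(a,d), near(a,b), near(a,d), near(b,a), near(b,b), near(b,d), near(d,a), near(d,b), near(d,d)}  (23 atoms)
goal ⊆ F2  ⇒  h_max = 2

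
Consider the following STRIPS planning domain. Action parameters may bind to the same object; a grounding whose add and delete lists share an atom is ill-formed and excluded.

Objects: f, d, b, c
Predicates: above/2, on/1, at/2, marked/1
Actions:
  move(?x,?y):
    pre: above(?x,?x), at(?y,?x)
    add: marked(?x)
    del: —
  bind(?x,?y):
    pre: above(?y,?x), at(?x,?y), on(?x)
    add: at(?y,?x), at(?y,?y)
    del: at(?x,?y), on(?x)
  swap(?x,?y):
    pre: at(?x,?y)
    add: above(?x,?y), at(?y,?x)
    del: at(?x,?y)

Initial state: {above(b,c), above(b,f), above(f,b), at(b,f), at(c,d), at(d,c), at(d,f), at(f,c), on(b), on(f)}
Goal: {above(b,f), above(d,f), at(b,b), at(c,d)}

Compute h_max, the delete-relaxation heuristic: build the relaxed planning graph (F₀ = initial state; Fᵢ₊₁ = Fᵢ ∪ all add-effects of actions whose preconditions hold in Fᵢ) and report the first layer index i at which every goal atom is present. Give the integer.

F0 = init (10 atoms)
F1 = F0 ∪ {above(c,d), above(d,c), above(d,f), above(f,c), at(c,f), at(f,b), at(f,d), at(f,f)}  (18 atoms)
F2 = F1 ∪ {above(c,f), above(f,d), at(b,b), at(d,d)}  (22 atoms)
goal ⊆ F2  ⇒  h_max = 2

2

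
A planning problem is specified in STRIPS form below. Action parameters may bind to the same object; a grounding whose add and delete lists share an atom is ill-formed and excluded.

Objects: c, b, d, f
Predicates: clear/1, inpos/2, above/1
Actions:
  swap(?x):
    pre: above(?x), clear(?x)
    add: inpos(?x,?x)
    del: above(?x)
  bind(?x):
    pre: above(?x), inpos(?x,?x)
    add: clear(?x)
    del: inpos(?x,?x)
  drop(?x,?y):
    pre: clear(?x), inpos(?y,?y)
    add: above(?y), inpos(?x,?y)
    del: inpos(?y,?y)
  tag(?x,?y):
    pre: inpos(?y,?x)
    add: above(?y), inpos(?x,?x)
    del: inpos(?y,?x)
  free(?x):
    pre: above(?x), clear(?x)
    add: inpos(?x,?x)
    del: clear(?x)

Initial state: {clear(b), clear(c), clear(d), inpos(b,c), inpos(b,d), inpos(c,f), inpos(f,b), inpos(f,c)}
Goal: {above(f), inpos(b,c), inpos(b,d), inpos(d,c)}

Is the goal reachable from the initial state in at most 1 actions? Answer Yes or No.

1. tag(c,f)  →  {above(f), clear(b), clear(c), clear(d), inpos(b,c), inpos(b,d), inpos(c,c), inpos(c,f), inpos(f,b)}
2. drop(d,c)  →  {above(c), above(f), clear(b), clear(c), clear(d), inpos(b,c), inpos(b,d), inpos(c,f), inpos(d,c), inpos(f,b)}
optimal plan length = 2; 2 > 1

No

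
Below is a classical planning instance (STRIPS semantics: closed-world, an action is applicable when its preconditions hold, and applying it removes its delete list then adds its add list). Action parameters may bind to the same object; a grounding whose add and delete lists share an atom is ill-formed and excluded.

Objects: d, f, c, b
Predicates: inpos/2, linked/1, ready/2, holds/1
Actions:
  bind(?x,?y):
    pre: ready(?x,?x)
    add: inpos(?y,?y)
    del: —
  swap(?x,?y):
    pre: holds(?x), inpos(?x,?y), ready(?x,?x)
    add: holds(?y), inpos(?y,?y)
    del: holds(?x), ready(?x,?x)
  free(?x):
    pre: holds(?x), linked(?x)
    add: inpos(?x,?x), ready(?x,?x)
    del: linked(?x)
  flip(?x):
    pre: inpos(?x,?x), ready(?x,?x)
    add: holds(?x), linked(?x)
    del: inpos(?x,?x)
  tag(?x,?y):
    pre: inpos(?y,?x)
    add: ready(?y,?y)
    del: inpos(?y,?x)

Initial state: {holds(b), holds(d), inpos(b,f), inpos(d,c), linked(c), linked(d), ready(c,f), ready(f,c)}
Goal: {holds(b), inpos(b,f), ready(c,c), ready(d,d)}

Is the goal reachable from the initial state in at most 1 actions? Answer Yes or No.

No

1. free(d)  →  {holds(b), holds(d), inpos(b,f), inpos(d,c), inpos(d,d), linked(c), ready(c,f), ready(d,d), ready(f,c)}
2. bind(d,c)  →  {holds(b), holds(d), inpos(b,f), inpos(c,c), inpos(d,c), inpos(d,d), linked(c), ready(c,f), ready(d,d), ready(f,c)}
3. tag(c,c)  →  {holds(b), holds(d), inpos(b,f), inpos(d,c), inpos(d,d), linked(c), ready(c,c), ready(c,f), ready(d,d), ready(f,c)}
optimal plan length = 3; 3 > 1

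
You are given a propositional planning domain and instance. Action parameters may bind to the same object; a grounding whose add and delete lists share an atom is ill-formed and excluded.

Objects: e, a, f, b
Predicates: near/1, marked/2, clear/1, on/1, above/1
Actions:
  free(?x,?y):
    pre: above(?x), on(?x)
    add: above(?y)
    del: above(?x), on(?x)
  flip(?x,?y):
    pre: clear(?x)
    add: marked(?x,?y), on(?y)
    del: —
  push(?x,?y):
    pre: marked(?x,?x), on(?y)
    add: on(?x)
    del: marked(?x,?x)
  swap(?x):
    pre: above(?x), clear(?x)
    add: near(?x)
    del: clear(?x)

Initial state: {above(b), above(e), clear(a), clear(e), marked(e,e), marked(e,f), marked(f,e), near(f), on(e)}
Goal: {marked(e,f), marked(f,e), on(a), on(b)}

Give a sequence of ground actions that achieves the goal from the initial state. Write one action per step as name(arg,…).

1. flip(e,a)  →  {above(b), above(e), clear(a), clear(e), marked(e,a), marked(e,e), marked(e,f), marked(f,e), near(f), on(a), on(e)}
2. flip(e,b)  →  {above(b), above(e), clear(a), clear(e), marked(e,a), marked(e,b), marked(e,e), marked(e,f), marked(f,e), near(f), on(a), on(b), on(e)}

flip(e,a); flip(e,b)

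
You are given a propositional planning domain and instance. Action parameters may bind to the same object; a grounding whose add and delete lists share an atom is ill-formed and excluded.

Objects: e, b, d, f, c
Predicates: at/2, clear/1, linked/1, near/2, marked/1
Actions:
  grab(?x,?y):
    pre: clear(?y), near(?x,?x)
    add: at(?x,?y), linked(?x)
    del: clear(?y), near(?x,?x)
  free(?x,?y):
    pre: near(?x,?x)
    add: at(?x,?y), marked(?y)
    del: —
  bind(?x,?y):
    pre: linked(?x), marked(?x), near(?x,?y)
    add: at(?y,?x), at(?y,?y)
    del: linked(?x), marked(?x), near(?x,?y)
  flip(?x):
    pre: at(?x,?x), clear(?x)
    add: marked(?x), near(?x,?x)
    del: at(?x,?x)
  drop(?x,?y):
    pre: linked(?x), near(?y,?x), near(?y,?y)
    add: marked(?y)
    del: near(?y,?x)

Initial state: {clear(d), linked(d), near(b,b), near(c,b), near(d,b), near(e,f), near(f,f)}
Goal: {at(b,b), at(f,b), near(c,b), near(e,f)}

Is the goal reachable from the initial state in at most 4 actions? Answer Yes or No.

1. free(b,b)  →  {at(b,b), clear(d), linked(d), marked(b), near(b,b), near(c,b), near(d,b), near(e,f), near(f,f)}
2. free(f,b)  →  {at(b,b), at(f,b), clear(d), linked(d), marked(b), near(b,b), near(c,b), near(d,b), near(e,f), near(f,f)}
optimal plan length = 2; 2 ≤ 4

Yes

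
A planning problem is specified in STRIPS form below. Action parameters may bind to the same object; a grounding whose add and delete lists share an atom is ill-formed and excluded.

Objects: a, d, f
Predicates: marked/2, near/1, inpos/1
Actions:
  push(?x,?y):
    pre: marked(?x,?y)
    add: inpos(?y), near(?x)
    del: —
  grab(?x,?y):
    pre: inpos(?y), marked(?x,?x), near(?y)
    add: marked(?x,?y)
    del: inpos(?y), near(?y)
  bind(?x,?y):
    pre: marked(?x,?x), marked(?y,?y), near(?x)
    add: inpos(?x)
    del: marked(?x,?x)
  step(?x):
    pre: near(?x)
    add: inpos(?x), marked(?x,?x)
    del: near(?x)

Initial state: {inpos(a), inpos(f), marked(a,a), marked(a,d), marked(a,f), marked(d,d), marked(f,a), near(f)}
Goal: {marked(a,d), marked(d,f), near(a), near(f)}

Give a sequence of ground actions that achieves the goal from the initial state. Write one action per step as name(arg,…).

push(a,a); grab(d,f); push(f,a)

1. push(a,a)  →  {inpos(a), inpos(f), marked(a,a), marked(a,d), marked(a,f), marked(d,d), marked(f,a), near(a), near(f)}
2. grab(d,f)  →  {inpos(a), marked(a,a), marked(a,d), marked(a,f), marked(d,d), marked(d,f), marked(f,a), near(a)}
3. push(f,a)  →  {inpos(a), marked(a,a), marked(a,d), marked(a,f), marked(d,d), marked(d,f), marked(f,a), near(a), near(f)}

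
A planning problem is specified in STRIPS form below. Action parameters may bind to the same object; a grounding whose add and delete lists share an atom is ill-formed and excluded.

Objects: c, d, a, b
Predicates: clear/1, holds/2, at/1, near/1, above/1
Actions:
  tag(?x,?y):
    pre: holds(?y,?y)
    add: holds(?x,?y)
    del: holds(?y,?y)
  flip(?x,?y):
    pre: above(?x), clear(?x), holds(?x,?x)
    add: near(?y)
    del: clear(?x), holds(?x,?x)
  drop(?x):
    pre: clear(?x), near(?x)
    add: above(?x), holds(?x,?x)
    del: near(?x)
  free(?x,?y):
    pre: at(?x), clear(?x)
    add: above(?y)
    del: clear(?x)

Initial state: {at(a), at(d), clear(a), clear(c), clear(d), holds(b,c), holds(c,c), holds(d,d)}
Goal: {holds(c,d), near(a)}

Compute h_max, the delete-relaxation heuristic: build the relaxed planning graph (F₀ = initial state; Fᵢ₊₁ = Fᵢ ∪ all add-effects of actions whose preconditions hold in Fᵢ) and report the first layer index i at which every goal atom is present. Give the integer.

2

F0 = init (8 atoms)
F1 = F0 ∪ {above(a), above(b), above(c), above(d), holds(a,c), holds(a,d), holds(b,d), holds(c,d), holds(d,c)}  (17 atoms)
F2 = F1 ∪ {near(a), near(b), near(c), near(d)}  (21 atoms)
goal ⊆ F2  ⇒  h_max = 2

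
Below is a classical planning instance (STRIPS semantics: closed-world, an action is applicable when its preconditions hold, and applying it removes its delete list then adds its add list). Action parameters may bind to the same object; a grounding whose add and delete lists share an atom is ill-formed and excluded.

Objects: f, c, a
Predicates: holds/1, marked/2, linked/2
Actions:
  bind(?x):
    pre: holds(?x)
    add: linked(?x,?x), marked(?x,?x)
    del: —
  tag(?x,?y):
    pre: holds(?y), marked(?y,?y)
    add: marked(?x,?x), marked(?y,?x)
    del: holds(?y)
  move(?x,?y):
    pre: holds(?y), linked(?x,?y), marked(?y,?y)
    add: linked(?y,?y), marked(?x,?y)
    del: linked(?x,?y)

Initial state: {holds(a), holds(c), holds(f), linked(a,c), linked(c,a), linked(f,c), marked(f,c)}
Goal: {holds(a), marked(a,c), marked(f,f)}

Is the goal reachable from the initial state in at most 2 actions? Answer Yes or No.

1. bind(f)  →  {holds(a), holds(c), holds(f), linked(a,c), linked(c,a), linked(f,c), linked(f,f), marked(f,c), marked(f,f)}
2. bind(c)  →  {holds(a), holds(c), holds(f), linked(a,c), linked(c,a), linked(c,c), linked(f,c), linked(f,f), marked(c,c), marked(f,c), marked(f,f)}
3. move(a,c)  →  {holds(a), holds(c), holds(f), linked(c,a), linked(c,c), linked(f,c), linked(f,f), marked(a,c), marked(c,c), marked(f,c), marked(f,f)}
optimal plan length = 3; 3 > 2

No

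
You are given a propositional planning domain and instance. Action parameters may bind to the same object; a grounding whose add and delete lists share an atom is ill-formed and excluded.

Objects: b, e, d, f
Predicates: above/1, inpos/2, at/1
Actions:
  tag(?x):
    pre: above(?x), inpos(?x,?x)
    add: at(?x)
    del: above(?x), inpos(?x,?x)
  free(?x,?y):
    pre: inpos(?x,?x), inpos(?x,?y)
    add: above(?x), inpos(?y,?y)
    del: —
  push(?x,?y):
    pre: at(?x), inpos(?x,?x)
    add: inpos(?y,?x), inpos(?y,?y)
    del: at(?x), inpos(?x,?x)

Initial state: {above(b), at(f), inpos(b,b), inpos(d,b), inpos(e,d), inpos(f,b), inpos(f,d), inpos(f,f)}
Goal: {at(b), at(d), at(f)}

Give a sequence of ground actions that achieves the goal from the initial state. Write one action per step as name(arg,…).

1. tag(b)  →  {at(b), at(f), inpos(d,b), inpos(e,d), inpos(f,b), inpos(f,d), inpos(f,f)}
2. free(f,d)  →  {above(f), at(b), at(f), inpos(d,b), inpos(d,d), inpos(e,d), inpos(f,b), inpos(f,d), inpos(f,f)}
3. free(d,b)  →  {above(d), above(f), at(b), at(f), inpos(b,b), inpos(d,b), inpos(d,d), inpos(e,d), inpos(f,b), inpos(f,d), inpos(f,f)}
4. tag(d)  →  {above(f), at(b), at(d), at(f), inpos(b,b), inpos(d,b), inpos(e,d), inpos(f,b), inpos(f,d), inpos(f,f)}

tag(b); free(f,d); free(d,b); tag(d)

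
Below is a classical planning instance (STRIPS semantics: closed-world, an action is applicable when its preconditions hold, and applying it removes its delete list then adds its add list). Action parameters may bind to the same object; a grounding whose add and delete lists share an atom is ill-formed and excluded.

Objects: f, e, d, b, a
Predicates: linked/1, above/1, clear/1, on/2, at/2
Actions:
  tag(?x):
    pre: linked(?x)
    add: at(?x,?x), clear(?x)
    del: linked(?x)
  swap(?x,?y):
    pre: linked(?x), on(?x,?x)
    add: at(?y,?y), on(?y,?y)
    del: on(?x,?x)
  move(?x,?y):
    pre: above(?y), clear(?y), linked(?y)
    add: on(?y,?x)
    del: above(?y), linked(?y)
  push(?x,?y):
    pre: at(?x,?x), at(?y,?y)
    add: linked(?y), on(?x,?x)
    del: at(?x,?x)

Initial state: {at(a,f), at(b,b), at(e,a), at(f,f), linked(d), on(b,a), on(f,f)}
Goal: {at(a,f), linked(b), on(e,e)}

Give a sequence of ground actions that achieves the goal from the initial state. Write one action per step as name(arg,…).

1. push(b,b)  →  {at(a,f), at(e,a), at(f,f), linked(b), linked(d), on(b,a), on(b,b), on(f,f)}
2. swap(b,e)  →  {at(a,f), at(e,a), at(e,e), at(f,f), linked(b), linked(d), on(b,a), on(e,e), on(f,f)}

push(b,b); swap(b,e)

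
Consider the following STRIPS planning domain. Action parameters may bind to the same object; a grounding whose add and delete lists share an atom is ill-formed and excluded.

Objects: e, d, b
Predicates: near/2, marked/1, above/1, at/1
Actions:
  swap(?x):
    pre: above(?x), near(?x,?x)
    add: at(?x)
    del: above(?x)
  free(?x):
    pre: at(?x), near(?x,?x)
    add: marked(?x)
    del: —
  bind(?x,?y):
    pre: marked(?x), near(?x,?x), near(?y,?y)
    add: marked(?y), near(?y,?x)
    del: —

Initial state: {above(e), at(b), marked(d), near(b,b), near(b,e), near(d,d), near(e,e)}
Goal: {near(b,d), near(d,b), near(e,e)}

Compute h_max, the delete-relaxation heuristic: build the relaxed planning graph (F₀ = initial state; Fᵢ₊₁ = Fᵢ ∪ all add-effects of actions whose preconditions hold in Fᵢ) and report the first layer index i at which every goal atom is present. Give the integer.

2

F0 = init (7 atoms)
F1 = F0 ∪ {at(e), marked(b), marked(e), near(b,d), near(e,d)}  (12 atoms)
F2 = F1 ∪ {near(d,b), near(d,e), near(e,b)}  (15 atoms)
goal ⊆ F2  ⇒  h_max = 2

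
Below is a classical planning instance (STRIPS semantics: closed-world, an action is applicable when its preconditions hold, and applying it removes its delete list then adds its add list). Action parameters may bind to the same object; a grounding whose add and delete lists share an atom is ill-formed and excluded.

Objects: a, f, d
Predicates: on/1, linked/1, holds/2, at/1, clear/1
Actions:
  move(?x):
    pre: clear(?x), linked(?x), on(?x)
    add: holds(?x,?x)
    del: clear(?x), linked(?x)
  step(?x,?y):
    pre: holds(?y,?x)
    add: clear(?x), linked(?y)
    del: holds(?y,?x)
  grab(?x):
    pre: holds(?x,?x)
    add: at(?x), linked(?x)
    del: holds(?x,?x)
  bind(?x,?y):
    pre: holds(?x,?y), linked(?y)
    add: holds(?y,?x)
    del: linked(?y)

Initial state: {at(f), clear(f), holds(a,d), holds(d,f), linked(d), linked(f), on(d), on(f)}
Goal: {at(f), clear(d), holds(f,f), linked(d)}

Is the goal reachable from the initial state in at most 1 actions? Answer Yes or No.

No

1. move(f)  →  {at(f), holds(a,d), holds(d,f), holds(f,f), linked(d), on(d), on(f)}
2. step(d,a)  →  {at(f), clear(d), holds(d,f), holds(f,f), linked(a), linked(d), on(d), on(f)}
optimal plan length = 2; 2 > 1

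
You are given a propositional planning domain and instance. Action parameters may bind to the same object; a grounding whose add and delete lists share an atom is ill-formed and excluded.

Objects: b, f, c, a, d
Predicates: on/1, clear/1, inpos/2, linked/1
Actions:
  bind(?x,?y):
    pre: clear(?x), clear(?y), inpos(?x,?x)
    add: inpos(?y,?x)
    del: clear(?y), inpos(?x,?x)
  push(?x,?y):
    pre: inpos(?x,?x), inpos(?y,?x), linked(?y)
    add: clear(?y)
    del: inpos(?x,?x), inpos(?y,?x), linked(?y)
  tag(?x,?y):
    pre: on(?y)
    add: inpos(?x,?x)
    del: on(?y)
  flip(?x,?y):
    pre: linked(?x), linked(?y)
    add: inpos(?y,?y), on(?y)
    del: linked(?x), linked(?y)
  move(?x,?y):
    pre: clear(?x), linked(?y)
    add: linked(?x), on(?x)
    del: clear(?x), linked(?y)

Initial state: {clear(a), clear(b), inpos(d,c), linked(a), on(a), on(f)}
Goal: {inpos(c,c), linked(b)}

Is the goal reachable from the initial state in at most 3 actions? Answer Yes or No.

Yes

1. tag(c,f)  →  {clear(a), clear(b), inpos(c,c), inpos(d,c), linked(a), on(a)}
2. move(b,a)  →  {clear(a), inpos(c,c), inpos(d,c), linked(b), on(a), on(b)}
optimal plan length = 2; 2 ≤ 3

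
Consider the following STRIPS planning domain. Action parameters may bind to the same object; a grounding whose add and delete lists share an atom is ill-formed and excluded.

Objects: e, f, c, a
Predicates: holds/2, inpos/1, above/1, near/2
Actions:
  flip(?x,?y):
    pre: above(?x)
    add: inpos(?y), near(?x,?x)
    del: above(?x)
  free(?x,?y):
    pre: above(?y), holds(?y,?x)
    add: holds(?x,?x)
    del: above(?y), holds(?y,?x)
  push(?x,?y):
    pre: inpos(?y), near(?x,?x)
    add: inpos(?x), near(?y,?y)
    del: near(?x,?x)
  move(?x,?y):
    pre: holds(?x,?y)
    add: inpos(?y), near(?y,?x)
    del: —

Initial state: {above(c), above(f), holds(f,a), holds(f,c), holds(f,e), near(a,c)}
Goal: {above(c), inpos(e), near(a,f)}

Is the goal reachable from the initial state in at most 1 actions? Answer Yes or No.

1. flip(f,e)  →  {above(c), holds(f,a), holds(f,c), holds(f,e), inpos(e), near(a,c), near(f,f)}
2. move(f,a)  →  {above(c), holds(f,a), holds(f,c), holds(f,e), inpos(a), inpos(e), near(a,c), near(a,f), near(f,f)}
optimal plan length = 2; 2 > 1

No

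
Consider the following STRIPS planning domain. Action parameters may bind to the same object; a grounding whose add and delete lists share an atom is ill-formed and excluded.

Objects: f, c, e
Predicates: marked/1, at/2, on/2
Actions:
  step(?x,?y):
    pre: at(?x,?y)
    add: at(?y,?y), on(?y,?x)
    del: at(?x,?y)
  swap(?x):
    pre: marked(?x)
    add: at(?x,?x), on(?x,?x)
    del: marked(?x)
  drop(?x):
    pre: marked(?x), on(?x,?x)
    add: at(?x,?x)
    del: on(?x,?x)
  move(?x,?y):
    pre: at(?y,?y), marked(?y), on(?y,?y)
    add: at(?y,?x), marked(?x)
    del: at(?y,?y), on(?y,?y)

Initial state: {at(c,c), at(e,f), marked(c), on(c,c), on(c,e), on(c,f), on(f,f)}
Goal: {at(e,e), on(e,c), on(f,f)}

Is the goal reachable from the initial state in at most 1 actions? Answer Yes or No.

No

1. move(e,c)  →  {at(c,e), at(e,f), marked(c), marked(e), on(c,e), on(c,f), on(f,f)}
2. step(c,e)  →  {at(e,e), at(e,f), marked(c), marked(e), on(c,e), on(c,f), on(e,c), on(f,f)}
optimal plan length = 2; 2 > 1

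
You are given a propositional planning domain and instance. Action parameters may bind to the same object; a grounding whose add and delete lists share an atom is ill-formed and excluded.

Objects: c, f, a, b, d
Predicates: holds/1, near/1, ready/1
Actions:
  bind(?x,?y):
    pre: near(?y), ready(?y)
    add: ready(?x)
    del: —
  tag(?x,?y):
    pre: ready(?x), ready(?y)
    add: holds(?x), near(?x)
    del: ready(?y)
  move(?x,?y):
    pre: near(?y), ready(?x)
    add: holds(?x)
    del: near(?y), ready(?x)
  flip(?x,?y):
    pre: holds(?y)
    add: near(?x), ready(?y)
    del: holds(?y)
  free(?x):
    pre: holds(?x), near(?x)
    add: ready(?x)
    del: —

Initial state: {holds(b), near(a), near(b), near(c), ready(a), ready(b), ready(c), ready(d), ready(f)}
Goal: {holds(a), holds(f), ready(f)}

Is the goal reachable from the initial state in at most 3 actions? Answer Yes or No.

1. tag(f,c)  →  {holds(b), holds(f), near(a), near(b), near(c), near(f), ready(a), ready(b), ready(d), ready(f)}
2. tag(a,a)  →  {holds(a), holds(b), holds(f), near(a), near(b), near(c), near(f), ready(b), ready(d), ready(f)}
optimal plan length = 2; 2 ≤ 3

Yes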